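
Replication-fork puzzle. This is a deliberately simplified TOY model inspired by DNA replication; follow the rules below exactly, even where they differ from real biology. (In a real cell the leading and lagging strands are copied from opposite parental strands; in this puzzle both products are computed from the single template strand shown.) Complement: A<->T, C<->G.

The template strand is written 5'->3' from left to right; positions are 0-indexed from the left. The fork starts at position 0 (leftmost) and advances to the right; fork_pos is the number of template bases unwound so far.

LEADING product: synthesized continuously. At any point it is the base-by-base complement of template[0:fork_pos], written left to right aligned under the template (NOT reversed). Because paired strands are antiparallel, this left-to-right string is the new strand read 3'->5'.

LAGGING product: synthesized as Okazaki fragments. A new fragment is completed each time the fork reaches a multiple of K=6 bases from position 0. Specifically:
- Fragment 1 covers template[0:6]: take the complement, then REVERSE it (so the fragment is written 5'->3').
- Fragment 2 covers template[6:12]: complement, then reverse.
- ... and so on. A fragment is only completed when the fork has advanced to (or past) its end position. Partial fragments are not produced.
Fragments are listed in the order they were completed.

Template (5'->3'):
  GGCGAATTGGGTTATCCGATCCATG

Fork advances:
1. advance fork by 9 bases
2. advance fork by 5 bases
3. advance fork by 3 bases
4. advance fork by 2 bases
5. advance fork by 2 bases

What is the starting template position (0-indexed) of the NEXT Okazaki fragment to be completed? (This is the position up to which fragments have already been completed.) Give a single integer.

Step 1: advance 9 -> fork_pos = 0 + 9 = 9. Reached multiple(s) of 6: 6 -> fragment 1 completed (1 total).
Step 2: advance 5 -> fork_pos = 9 + 5 = 14. Reached multiple(s) of 6: 12 -> fragment 2 completed (2 total).
Step 3: advance 3 -> fork_pos = 14 + 3 = 17. Next multiple of 6 is 18 (not reached); still 2 fragment(s).
Step 4: advance 2 -> fork_pos = 17 + 2 = 19. Reached multiple(s) of 6: 18 -> fragment 3 completed (3 total).
Step 5: advance 2 -> fork_pos = 19 + 2 = 21. Next multiple of 6 is 24 (not reached); still 3 fragment(s).
3 fragment(s) completed, covering template[0:18] (3 x 6 = 18). The next fragment, fragment 4, covers template[18:24], so it starts at position 18.

Answer: 18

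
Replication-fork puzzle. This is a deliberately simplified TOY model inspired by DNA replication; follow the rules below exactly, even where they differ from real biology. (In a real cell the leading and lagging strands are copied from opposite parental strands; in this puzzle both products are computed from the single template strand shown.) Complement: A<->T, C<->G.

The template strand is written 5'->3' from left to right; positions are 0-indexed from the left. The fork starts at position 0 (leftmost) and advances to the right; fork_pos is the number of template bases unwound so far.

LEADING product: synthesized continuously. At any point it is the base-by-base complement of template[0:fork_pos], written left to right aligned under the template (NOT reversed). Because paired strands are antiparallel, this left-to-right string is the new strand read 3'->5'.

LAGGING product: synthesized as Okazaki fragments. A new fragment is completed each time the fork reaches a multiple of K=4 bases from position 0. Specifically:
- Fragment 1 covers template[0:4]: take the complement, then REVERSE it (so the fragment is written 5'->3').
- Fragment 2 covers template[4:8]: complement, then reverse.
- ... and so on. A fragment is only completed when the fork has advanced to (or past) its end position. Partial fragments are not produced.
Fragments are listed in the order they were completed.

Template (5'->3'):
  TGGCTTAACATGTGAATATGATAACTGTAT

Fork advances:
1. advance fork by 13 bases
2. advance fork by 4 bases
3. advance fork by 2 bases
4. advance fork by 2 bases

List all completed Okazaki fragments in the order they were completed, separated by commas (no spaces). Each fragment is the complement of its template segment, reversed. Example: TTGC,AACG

Answer: GCCA,TTAA,CATG,TTCA,CATA

Derivation:
Step 1: advance 13 -> fork_pos = 0 + 13 = 13. Reached multiple(s) of 4: 4, 8, 12 -> fragments 1-3 completed (3 total).
Step 2: advance 4 -> fork_pos = 13 + 4 = 17. Reached multiple(s) of 4: 16 -> fragment 4 completed (4 total).
Step 3: advance 2 -> fork_pos = 17 + 2 = 19. Next multiple of 4 is 20 (not reached); still 4 fragment(s).
Step 4: advance 2 -> fork_pos = 19 + 2 = 21. Reached multiple(s) of 4: 20 -> fragment 5 completed (5 total).
Final fork_pos = 21, so 5 fragment(s) are complete. Build each: template segment -> complement -> reverse.
Fragment 1: template[0:4] = TGGC -> complement ACCG -> reversed GCCA
Fragment 2: template[4:8] = TTAA -> complement AATT -> reversed TTAA
Fragment 3: template[8:12] = CATG -> complement GTAC -> reversed CATG
Fragment 4: template[12:16] = TGAA -> complement ACTT -> reversed TTCA
Fragment 5: template[16:20] = TATG -> complement ATAC -> reversed CATA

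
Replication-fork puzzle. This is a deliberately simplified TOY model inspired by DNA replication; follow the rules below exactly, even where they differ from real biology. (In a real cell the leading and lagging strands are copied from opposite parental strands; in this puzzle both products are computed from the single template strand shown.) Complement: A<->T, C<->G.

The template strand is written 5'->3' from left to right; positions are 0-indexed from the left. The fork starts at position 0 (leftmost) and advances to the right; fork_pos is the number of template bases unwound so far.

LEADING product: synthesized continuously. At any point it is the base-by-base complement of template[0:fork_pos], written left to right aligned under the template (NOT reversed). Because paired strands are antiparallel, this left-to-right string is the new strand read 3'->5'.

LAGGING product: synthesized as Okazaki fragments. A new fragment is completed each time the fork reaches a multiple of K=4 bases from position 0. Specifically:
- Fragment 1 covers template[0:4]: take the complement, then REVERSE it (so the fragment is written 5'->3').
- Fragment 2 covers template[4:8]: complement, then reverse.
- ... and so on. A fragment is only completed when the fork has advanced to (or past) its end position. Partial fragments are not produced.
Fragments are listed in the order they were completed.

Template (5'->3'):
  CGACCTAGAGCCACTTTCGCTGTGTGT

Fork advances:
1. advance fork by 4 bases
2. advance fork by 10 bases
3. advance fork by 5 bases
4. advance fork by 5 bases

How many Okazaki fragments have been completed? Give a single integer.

Step 1: advance 4 -> fork_pos = 0 + 4 = 4. Reached multiple(s) of 4: 4 -> fragment 1 completed (1 total).
Step 2: advance 10 -> fork_pos = 4 + 10 = 14. Reached multiple(s) of 4: 8, 12 -> fragments 2-3 completed (3 total).
Step 3: advance 5 -> fork_pos = 14 + 5 = 19. Reached multiple(s) of 4: 16 -> fragment 4 completed (4 total).
Step 4: advance 5 -> fork_pos = 19 + 5 = 24. Reached multiple(s) of 4: 20, 24 -> fragments 5-6 completed (6 total).
Check: final fork_pos = 24; the multiples of 4 that are <= 24 are 4..24 -> 24 // 4 = 6 completed fragment(s).

Answer: 6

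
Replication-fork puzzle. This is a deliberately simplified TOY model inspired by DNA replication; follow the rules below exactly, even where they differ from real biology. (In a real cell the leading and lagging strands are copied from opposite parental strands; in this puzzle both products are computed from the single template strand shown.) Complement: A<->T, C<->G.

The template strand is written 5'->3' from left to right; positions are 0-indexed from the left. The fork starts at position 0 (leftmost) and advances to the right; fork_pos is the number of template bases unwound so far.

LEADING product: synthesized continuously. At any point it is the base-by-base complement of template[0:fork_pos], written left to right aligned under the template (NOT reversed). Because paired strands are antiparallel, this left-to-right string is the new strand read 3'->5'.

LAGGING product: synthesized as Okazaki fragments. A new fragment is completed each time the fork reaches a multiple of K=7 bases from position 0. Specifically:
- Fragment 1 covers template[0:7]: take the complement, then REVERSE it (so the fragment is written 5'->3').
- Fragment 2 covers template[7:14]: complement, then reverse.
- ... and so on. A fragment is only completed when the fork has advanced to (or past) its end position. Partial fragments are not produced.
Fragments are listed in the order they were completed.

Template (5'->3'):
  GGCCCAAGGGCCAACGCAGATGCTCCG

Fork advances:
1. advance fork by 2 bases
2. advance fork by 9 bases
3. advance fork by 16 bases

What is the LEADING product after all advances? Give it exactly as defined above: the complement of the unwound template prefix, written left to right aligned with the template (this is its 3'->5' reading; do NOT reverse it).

Step 1: advance 2 -> fork_pos = 0 + 2 = 2.
Step 2: advance 9 -> fork_pos = 2 + 9 = 11.
Step 3: advance 16 -> fork_pos = 11 + 16 = 27.
Unwound prefix: template[0:27] = GGCCCAAGGGCCAACGCAGATGCTCCG
Complement it base by base (A<->T, C<->G), keeping left-to-right order:
  [0:5] GGCCC -> CCGGG
  [5:10] AAGGG -> TTCCC
  [10:15] CCAAC -> GGTTG
  [15:20] GCAGA -> CGTCT
  [20:25] TGCTC -> ACGAG
  [25:27] CG -> GC
Concatenate: CCGGGTTCCCGGTTGCGTCTACGAGGC (length 27; written aligned with the template, i.e. 3'->5').

Answer: CCGGGTTCCCGGTTGCGTCTACGAGGC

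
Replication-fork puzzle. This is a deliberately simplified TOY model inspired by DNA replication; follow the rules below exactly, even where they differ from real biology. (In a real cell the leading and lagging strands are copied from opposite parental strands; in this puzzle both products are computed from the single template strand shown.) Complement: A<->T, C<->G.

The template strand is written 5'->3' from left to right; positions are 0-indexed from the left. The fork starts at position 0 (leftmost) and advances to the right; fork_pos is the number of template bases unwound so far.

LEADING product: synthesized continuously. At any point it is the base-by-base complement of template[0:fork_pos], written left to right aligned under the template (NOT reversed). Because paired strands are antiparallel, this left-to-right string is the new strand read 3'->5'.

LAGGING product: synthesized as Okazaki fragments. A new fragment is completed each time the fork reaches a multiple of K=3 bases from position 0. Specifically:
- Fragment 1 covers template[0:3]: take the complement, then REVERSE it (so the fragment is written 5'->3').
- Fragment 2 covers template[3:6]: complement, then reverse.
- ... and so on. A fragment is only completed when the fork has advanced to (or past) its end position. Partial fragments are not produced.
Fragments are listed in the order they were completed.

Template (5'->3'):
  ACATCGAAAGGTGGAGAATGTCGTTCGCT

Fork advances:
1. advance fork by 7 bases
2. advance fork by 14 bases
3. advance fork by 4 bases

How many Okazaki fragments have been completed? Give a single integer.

Answer: 8

Derivation:
Step 1: advance 7 -> fork_pos = 0 + 7 = 7. Reached multiple(s) of 3: 3, 6 -> fragments 1-2 completed (2 total).
Step 2: advance 14 -> fork_pos = 7 + 14 = 21. Reached multiple(s) of 3: 9, 12, 15, 18, 21 -> fragments 3-7 completed (7 total).
Step 3: advance 4 -> fork_pos = 21 + 4 = 25. Reached multiple(s) of 3: 24 -> fragment 8 completed (8 total).
Check: final fork_pos = 25; the multiples of 3 that are <= 25 are 3..24 -> 25 // 3 = 8 completed fragment(s).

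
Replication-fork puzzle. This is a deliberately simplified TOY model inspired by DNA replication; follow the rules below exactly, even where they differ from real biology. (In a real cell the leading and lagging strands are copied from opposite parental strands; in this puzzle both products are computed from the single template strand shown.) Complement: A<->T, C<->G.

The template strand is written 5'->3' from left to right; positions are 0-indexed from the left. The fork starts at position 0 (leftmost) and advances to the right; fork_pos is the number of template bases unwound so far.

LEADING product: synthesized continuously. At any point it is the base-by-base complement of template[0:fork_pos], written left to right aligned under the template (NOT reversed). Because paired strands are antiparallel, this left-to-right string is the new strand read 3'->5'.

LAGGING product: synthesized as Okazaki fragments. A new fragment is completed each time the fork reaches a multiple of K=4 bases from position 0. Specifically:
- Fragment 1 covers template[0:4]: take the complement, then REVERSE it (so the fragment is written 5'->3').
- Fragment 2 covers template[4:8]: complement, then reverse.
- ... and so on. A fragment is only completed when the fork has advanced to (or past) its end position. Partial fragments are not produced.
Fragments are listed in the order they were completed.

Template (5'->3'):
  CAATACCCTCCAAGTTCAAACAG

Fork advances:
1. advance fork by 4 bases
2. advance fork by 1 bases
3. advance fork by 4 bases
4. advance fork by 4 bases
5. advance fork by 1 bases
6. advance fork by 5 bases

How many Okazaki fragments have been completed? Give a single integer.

Step 1: advance 4 -> fork_pos = 0 + 4 = 4. Reached multiple(s) of 4: 4 -> fragment 1 completed (1 total).
Step 2: advance 1 -> fork_pos = 4 + 1 = 5. Next multiple of 4 is 8 (not reached); still 1 fragment(s).
Step 3: advance 4 -> fork_pos = 5 + 4 = 9. Reached multiple(s) of 4: 8 -> fragment 2 completed (2 total).
Step 4: advance 4 -> fork_pos = 9 + 4 = 13. Reached multiple(s) of 4: 12 -> fragment 3 completed (3 total).
Step 5: advance 1 -> fork_pos = 13 + 1 = 14. Next multiple of 4 is 16 (not reached); still 3 fragment(s).
Step 6: advance 5 -> fork_pos = 14 + 5 = 19. Reached multiple(s) of 4: 16 -> fragment 4 completed (4 total).
Check: final fork_pos = 19; the multiples of 4 that are <= 19 are 4..16 -> 19 // 4 = 4 completed fragment(s).

Answer: 4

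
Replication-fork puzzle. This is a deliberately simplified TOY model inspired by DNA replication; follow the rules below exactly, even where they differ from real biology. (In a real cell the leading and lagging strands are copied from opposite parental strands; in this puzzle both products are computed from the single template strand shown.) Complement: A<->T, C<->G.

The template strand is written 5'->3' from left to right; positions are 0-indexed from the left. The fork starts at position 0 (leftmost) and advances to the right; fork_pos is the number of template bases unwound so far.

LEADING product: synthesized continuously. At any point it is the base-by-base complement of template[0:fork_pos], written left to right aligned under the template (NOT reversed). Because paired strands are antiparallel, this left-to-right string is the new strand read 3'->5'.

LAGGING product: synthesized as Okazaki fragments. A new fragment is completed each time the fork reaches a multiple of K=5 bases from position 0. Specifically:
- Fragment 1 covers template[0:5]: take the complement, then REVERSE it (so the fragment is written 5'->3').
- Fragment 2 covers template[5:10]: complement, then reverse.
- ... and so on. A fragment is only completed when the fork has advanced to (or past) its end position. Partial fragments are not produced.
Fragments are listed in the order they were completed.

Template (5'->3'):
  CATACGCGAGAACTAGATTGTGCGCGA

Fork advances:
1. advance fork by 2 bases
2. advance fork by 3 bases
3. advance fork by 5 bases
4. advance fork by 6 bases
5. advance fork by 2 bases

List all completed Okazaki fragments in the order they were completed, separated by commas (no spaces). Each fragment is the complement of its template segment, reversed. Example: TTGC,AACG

Answer: GTATG,CTCGC,TAGTT

Derivation:
Step 1: advance 2 -> fork_pos = 0 + 2 = 2. Next multiple of 5 is 5 (not reached); still 0 fragment(s).
Step 2: advance 3 -> fork_pos = 2 + 3 = 5. Reached multiple(s) of 5: 5 -> fragment 1 completed (1 total).
Step 3: advance 5 -> fork_pos = 5 + 5 = 10. Reached multiple(s) of 5: 10 -> fragment 2 completed (2 total).
Step 4: advance 6 -> fork_pos = 10 + 6 = 16. Reached multiple(s) of 5: 15 -> fragment 3 completed (3 total).
Step 5: advance 2 -> fork_pos = 16 + 2 = 18. Next multiple of 5 is 20 (not reached); still 3 fragment(s).
Final fork_pos = 18, so 3 fragment(s) are complete. Build each: template segment -> complement -> reverse.
Fragment 1: template[0:5] = CATAC -> complement GTATG -> reversed GTATG
Fragment 2: template[5:10] = GCGAG -> complement CGCTC -> reversed CTCGC
Fragment 3: template[10:15] = AACTA -> complement TTGAT -> reversed TAGTT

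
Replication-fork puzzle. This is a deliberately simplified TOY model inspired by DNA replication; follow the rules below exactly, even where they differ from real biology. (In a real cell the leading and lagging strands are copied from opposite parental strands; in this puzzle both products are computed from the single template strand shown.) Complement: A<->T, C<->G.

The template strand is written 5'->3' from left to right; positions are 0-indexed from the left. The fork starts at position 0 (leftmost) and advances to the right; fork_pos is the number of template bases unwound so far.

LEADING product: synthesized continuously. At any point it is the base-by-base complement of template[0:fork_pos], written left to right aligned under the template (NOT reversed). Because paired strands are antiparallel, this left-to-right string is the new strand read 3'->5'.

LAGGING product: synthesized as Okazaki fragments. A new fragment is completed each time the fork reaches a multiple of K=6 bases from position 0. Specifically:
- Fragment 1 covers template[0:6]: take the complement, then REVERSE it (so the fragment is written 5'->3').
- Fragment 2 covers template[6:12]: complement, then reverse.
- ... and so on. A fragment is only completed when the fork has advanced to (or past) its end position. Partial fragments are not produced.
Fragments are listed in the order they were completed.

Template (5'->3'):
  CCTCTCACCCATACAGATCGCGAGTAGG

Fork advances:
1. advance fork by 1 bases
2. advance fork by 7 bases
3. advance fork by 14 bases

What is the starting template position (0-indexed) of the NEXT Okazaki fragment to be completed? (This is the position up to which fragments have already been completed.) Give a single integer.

Step 1: advance 1 -> fork_pos = 0 + 1 = 1. Next multiple of 6 is 6 (not reached); still 0 fragment(s).
Step 2: advance 7 -> fork_pos = 1 + 7 = 8. Reached multiple(s) of 6: 6 -> fragment 1 completed (1 total).
Step 3: advance 14 -> fork_pos = 8 + 14 = 22. Reached multiple(s) of 6: 12, 18 -> fragments 2-3 completed (3 total).
3 fragment(s) completed, covering template[0:18] (3 x 6 = 18). The next fragment, fragment 4, covers template[18:24], so it starts at position 18.

Answer: 18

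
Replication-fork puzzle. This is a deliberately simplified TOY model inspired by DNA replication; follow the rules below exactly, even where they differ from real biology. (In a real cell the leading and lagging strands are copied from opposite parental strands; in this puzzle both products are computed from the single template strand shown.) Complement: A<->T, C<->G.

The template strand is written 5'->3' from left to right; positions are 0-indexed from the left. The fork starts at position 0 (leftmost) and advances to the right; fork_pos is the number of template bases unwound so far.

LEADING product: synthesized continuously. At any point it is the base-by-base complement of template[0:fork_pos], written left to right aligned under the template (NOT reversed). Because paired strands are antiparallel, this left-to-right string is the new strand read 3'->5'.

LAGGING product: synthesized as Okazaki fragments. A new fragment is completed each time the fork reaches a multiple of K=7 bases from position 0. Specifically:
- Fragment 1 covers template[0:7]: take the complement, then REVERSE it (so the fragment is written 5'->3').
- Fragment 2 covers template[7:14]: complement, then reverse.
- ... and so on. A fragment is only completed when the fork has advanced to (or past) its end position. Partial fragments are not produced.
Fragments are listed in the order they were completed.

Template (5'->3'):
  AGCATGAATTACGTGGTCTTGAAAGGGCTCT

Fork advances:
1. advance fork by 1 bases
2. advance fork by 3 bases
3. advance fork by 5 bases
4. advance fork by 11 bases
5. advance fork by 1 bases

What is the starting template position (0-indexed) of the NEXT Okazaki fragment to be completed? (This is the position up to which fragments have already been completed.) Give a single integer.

Answer: 21

Derivation:
Step 1: advance 1 -> fork_pos = 0 + 1 = 1. Next multiple of 7 is 7 (not reached); still 0 fragment(s).
Step 2: advance 3 -> fork_pos = 1 + 3 = 4. Next multiple of 7 is 7 (not reached); still 0 fragment(s).
Step 3: advance 5 -> fork_pos = 4 + 5 = 9. Reached multiple(s) of 7: 7 -> fragment 1 completed (1 total).
Step 4: advance 11 -> fork_pos = 9 + 11 = 20. Reached multiple(s) of 7: 14 -> fragment 2 completed (2 total).
Step 5: advance 1 -> fork_pos = 20 + 1 = 21. Reached multiple(s) of 7: 21 -> fragment 3 completed (3 total).
3 fragment(s) completed, covering template[0:21] (3 x 7 = 21). The next fragment, fragment 4, covers template[21:28], so it starts at position 21.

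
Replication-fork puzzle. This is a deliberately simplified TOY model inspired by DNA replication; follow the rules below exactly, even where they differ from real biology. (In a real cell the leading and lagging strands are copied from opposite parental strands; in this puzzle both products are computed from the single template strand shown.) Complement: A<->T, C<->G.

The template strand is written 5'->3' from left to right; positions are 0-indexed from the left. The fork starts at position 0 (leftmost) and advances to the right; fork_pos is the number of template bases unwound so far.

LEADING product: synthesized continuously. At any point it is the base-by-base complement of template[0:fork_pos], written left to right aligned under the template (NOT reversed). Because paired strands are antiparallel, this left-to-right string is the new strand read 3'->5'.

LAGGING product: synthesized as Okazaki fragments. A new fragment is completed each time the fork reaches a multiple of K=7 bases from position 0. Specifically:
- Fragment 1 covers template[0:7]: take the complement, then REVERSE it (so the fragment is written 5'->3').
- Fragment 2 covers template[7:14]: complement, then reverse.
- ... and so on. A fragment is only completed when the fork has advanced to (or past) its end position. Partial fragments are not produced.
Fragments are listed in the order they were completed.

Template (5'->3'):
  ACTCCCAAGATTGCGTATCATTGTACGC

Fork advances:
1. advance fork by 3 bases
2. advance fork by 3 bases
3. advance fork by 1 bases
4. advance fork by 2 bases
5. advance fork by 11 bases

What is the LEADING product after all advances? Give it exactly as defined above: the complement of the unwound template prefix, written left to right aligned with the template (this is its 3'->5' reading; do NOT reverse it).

Step 1: advance 3 -> fork_pos = 0 + 3 = 3.
Step 2: advance 3 -> fork_pos = 3 + 3 = 6.
Step 3: advance 1 -> fork_pos = 6 + 1 = 7.
Step 4: advance 2 -> fork_pos = 7 + 2 = 9.
Step 5: advance 11 -> fork_pos = 9 + 11 = 20.
Unwound prefix: template[0:20] = ACTCCCAAGATTGCGTATCA
Complement it base by base (A<->T, C<->G), keeping left-to-right order:
  [0:5] ACTCC -> TGAGG
  [5:10] CAAGA -> GTTCT
  [10:15] TTGCG -> AACGC
  [15:20] TATCA -> ATAGT
Concatenate: TGAGGGTTCTAACGCATAGT (length 20; written aligned with the template, i.e. 3'->5').

Answer: TGAGGGTTCTAACGCATAGT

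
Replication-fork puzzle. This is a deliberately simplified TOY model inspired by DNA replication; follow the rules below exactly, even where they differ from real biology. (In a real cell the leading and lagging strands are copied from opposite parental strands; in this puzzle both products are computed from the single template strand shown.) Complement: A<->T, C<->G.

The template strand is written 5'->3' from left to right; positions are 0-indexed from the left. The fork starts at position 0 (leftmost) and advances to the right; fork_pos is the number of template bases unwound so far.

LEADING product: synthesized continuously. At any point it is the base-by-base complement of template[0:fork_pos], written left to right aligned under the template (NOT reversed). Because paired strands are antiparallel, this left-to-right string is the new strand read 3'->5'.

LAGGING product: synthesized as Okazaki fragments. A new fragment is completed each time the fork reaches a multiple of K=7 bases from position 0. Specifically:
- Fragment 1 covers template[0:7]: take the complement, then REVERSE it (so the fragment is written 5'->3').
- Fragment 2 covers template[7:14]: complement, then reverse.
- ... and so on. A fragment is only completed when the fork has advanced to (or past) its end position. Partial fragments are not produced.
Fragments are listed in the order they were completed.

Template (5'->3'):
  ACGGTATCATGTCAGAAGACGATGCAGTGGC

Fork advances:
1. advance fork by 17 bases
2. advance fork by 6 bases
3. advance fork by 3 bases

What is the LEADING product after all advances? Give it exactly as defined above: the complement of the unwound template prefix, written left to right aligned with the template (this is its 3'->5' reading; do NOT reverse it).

Step 1: advance 17 -> fork_pos = 0 + 17 = 17.
Step 2: advance 6 -> fork_pos = 17 + 6 = 23.
Step 3: advance 3 -> fork_pos = 23 + 3 = 26.
Unwound prefix: template[0:26] = ACGGTATCATGTCAGAAGACGATGCA
Complement it base by base (A<->T, C<->G), keeping left-to-right order:
  [0:5] ACGGT -> TGCCA
  [5:10] ATCAT -> TAGTA
  [10:15] GTCAG -> CAGTC
  [15:20] AAGAC -> TTCTG
  [20:25] GATGC -> CTACG
  [25:26] A -> T
Concatenate: TGCCATAGTACAGTCTTCTGCTACGT (length 26; written aligned with the template, i.e. 3'->5').

Answer: TGCCATAGTACAGTCTTCTGCTACGT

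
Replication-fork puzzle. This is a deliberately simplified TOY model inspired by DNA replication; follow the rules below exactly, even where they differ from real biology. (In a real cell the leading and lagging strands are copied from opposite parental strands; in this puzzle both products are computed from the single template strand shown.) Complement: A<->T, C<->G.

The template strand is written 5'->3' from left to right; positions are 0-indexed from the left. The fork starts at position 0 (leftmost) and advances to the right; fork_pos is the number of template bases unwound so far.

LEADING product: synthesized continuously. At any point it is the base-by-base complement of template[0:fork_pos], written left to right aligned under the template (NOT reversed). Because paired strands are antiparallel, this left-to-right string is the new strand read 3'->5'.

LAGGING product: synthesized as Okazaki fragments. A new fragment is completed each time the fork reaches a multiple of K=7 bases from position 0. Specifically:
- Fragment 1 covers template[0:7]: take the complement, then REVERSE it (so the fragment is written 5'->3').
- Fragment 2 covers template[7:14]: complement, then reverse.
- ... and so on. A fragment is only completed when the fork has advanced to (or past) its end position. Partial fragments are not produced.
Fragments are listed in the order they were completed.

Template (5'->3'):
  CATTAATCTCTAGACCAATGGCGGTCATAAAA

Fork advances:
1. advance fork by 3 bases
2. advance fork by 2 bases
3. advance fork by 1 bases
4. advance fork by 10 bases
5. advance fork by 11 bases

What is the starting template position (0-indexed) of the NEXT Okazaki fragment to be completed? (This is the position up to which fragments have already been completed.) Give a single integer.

Step 1: advance 3 -> fork_pos = 0 + 3 = 3. Next multiple of 7 is 7 (not reached); still 0 fragment(s).
Step 2: advance 2 -> fork_pos = 3 + 2 = 5. Next multiple of 7 is 7 (not reached); still 0 fragment(s).
Step 3: advance 1 -> fork_pos = 5 + 1 = 6. Next multiple of 7 is 7 (not reached); still 0 fragment(s).
Step 4: advance 10 -> fork_pos = 6 + 10 = 16. Reached multiple(s) of 7: 7, 14 -> fragments 1-2 completed (2 total).
Step 5: advance 11 -> fork_pos = 16 + 11 = 27. Reached multiple(s) of 7: 21 -> fragment 3 completed (3 total).
3 fragment(s) completed, covering template[0:21] (3 x 7 = 21). The next fragment, fragment 4, covers template[21:28], so it starts at position 21.

Answer: 21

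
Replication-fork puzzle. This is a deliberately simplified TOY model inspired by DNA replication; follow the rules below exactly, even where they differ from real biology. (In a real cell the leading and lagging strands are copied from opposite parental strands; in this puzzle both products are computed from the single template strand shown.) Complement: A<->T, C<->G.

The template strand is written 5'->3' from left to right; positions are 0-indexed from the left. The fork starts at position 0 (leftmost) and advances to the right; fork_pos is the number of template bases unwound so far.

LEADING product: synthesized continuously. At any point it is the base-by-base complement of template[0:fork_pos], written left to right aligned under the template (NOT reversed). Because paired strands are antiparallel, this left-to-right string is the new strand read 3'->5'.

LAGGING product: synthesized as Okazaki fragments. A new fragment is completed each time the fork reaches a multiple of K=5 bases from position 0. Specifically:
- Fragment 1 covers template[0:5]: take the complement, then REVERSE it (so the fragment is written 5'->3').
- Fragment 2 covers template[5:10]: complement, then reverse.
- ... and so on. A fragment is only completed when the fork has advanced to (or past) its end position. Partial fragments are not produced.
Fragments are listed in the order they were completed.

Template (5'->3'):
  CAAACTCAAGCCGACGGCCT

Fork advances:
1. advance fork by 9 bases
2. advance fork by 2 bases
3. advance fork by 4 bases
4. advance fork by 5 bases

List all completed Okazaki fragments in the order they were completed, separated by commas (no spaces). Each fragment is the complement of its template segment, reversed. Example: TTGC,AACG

Answer: GTTTG,CTTGA,GTCGG,AGGCC

Derivation:
Step 1: advance 9 -> fork_pos = 0 + 9 = 9. Reached multiple(s) of 5: 5 -> fragment 1 completed (1 total).
Step 2: advance 2 -> fork_pos = 9 + 2 = 11. Reached multiple(s) of 5: 10 -> fragment 2 completed (2 total).
Step 3: advance 4 -> fork_pos = 11 + 4 = 15. Reached multiple(s) of 5: 15 -> fragment 3 completed (3 total).
Step 4: advance 5 -> fork_pos = 15 + 5 = 20. Reached multiple(s) of 5: 20 -> fragment 4 completed (4 total).
Final fork_pos = 20, so 4 fragment(s) are complete. Build each: template segment -> complement -> reverse.
Fragment 1: template[0:5] = CAAAC -> complement GTTTG -> reversed GTTTG
Fragment 2: template[5:10] = TCAAG -> complement AGTTC -> reversed CTTGA
Fragment 3: template[10:15] = CCGAC -> complement GGCTG -> reversed GTCGG
Fragment 4: template[15:20] = GGCCT -> complement CCGGA -> reversed AGGCC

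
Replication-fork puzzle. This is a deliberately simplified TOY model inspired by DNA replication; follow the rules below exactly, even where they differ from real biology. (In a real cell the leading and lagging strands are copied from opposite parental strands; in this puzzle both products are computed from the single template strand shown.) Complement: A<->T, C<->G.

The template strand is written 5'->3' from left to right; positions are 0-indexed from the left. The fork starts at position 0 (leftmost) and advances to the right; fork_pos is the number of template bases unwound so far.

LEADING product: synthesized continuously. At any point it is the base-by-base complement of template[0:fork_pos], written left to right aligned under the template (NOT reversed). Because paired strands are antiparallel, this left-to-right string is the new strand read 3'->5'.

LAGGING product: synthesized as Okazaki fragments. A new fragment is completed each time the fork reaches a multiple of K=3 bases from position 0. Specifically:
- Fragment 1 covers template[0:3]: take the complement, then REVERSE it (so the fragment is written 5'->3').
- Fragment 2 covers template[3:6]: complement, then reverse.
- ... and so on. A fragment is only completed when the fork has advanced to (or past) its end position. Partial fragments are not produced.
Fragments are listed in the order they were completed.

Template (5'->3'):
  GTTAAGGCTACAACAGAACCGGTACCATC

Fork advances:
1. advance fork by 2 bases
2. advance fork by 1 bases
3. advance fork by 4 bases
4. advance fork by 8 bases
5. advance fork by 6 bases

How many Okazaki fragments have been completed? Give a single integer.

Answer: 7

Derivation:
Step 1: advance 2 -> fork_pos = 0 + 2 = 2. Next multiple of 3 is 3 (not reached); still 0 fragment(s).
Step 2: advance 1 -> fork_pos = 2 + 1 = 3. Reached multiple(s) of 3: 3 -> fragment 1 completed (1 total).
Step 3: advance 4 -> fork_pos = 3 + 4 = 7. Reached multiple(s) of 3: 6 -> fragment 2 completed (2 total).
Step 4: advance 8 -> fork_pos = 7 + 8 = 15. Reached multiple(s) of 3: 9, 12, 15 -> fragments 3-5 completed (5 total).
Step 5: advance 6 -> fork_pos = 15 + 6 = 21. Reached multiple(s) of 3: 18, 21 -> fragments 6-7 completed (7 total).
Check: final fork_pos = 21; the multiples of 3 that are <= 21 are 3..21 -> 21 // 3 = 7 completed fragment(s).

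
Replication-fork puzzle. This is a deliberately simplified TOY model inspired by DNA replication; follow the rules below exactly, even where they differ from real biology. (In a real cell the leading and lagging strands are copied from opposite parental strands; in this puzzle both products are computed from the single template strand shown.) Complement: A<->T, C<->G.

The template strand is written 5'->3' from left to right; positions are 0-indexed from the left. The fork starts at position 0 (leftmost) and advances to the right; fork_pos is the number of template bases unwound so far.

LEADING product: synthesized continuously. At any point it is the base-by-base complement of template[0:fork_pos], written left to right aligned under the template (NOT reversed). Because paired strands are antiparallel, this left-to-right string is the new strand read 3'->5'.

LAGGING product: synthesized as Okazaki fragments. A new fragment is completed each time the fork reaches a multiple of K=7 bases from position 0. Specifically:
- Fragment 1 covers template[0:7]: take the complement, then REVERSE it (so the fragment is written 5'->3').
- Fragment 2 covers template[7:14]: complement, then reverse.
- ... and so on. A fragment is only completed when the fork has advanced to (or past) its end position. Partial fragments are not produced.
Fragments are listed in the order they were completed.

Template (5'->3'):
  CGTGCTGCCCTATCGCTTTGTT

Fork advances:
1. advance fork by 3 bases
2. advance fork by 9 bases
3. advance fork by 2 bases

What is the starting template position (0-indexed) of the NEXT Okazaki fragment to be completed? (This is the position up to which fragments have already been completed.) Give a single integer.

Answer: 14

Derivation:
Step 1: advance 3 -> fork_pos = 0 + 3 = 3. Next multiple of 7 is 7 (not reached); still 0 fragment(s).
Step 2: advance 9 -> fork_pos = 3 + 9 = 12. Reached multiple(s) of 7: 7 -> fragment 1 completed (1 total).
Step 3: advance 2 -> fork_pos = 12 + 2 = 14. Reached multiple(s) of 7: 14 -> fragment 2 completed (2 total).
2 fragment(s) completed, covering template[0:14] (2 x 7 = 14). The next fragment, fragment 3, covers template[14:21], so it starts at position 14.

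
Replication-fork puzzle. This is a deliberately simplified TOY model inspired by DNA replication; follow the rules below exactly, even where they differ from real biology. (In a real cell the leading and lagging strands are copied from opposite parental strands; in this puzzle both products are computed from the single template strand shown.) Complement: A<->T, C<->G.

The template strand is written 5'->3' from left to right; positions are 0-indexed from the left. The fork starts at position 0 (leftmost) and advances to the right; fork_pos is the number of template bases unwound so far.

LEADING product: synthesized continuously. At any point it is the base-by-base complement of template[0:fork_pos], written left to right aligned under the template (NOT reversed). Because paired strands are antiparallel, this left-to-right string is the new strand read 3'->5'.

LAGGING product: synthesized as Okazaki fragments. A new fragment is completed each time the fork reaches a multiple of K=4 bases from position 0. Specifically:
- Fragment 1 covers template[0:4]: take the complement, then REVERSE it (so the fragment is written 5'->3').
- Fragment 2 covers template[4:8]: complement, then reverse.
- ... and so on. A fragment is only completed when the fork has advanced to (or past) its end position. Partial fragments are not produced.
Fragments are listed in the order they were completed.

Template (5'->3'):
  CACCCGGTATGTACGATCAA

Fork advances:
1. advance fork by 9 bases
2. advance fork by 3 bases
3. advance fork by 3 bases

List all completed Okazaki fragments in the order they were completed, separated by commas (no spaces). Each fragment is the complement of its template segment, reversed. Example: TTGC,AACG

Step 1: advance 9 -> fork_pos = 0 + 9 = 9. Reached multiple(s) of 4: 4, 8 -> fragments 1-2 completed (2 total).
Step 2: advance 3 -> fork_pos = 9 + 3 = 12. Reached multiple(s) of 4: 12 -> fragment 3 completed (3 total).
Step 3: advance 3 -> fork_pos = 12 + 3 = 15. Next multiple of 4 is 16 (not reached); still 3 fragment(s).
Final fork_pos = 15, so 3 fragment(s) are complete. Build each: template segment -> complement -> reverse.
Fragment 1: template[0:4] = CACC -> complement GTGG -> reversed GGTG
Fragment 2: template[4:8] = CGGT -> complement GCCA -> reversed ACCG
Fragment 3: template[8:12] = ATGT -> complement TACA -> reversed ACAT

Answer: GGTG,ACCG,ACAT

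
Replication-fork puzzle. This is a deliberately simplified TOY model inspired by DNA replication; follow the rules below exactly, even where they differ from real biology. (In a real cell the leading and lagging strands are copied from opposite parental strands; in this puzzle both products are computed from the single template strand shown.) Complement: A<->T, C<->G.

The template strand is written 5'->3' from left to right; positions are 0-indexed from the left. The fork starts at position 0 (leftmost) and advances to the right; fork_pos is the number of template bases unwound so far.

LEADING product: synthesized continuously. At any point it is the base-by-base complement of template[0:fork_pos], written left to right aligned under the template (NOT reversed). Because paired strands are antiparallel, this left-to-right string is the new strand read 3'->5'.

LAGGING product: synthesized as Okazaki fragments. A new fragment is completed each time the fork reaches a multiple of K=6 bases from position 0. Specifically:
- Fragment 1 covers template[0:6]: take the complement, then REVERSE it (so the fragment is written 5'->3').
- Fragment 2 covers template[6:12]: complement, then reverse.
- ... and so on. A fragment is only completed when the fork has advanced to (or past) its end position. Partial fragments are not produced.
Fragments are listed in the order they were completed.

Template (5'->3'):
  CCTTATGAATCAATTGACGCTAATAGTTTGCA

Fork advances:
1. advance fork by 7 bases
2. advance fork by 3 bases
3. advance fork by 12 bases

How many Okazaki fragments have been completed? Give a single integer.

Answer: 3

Derivation:
Step 1: advance 7 -> fork_pos = 0 + 7 = 7. Reached multiple(s) of 6: 6 -> fragment 1 completed (1 total).
Step 2: advance 3 -> fork_pos = 7 + 3 = 10. Next multiple of 6 is 12 (not reached); still 1 fragment(s).
Step 3: advance 12 -> fork_pos = 10 + 12 = 22. Reached multiple(s) of 6: 12, 18 -> fragments 2-3 completed (3 total).
Check: final fork_pos = 22; the multiples of 6 that are <= 22 are 6..18 -> 22 // 6 = 3 completed fragment(s).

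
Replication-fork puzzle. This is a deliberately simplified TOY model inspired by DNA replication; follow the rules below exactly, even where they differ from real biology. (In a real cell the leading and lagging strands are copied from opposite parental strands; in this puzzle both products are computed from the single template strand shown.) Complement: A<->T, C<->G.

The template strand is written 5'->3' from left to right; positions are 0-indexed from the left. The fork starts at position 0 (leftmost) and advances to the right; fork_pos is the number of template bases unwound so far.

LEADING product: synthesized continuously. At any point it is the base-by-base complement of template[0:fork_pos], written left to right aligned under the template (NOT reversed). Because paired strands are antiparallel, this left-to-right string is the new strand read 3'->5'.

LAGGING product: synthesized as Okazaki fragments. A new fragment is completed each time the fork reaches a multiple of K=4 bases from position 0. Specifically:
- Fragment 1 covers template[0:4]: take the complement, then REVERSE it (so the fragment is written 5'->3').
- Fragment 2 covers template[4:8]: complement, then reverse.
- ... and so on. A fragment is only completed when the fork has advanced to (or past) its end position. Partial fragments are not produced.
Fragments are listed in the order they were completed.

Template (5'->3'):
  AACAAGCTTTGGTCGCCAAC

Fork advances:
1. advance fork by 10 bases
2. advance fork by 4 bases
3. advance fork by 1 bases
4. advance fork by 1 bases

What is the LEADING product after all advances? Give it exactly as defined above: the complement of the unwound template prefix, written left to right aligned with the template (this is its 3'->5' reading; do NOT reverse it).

Step 1: advance 10 -> fork_pos = 0 + 10 = 10.
Step 2: advance 4 -> fork_pos = 10 + 4 = 14.
Step 3: advance 1 -> fork_pos = 14 + 1 = 15.
Step 4: advance 1 -> fork_pos = 15 + 1 = 16.
Unwound prefix: template[0:16] = AACAAGCTTTGGTCGC
Complement it base by base (A<->T, C<->G), keeping left-to-right order:
  [0:5] AACAA -> TTGTT
  [5:10] GCTTT -> CGAAA
  [10:15] GGTCG -> CCAGC
  [15:16] C -> G
Concatenate: TTGTTCGAAACCAGCG (length 16; written aligned with the template, i.e. 3'->5').

Answer: TTGTTCGAAACCAGCG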